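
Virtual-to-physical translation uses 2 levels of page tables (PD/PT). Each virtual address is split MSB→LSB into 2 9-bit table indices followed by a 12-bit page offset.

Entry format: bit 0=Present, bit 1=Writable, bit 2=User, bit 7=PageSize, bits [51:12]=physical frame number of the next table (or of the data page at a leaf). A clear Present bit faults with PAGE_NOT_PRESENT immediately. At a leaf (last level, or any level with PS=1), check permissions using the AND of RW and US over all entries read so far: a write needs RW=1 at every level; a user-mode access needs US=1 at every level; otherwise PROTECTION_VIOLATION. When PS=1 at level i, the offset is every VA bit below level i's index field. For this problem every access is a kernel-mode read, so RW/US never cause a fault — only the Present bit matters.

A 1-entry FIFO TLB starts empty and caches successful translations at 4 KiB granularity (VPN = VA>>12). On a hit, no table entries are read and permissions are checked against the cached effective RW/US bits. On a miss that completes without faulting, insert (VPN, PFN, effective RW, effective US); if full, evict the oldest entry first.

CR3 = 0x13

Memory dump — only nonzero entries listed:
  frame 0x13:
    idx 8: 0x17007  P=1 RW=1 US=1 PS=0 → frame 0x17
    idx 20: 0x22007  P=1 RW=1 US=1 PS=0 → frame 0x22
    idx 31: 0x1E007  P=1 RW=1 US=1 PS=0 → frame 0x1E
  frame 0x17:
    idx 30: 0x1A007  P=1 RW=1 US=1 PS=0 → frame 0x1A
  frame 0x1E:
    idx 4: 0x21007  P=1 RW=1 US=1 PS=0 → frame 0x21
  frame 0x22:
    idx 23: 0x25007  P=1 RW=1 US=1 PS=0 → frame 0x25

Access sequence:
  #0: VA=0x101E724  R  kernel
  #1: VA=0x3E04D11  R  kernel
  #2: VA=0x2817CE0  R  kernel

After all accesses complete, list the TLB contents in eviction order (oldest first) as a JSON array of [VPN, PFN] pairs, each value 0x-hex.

Trace:
#0 VA=0x101E724 (r,kernel):
  L0 @0x13[8] → 0x17007  P=1,RW=1,US=1,PS=0
  L1 @0x17[30] → 0x1A007  P=1,RW=1,US=1,PS=0
  ✓ 0x1A724  — 2 lookups
#1 VA=0x3E04D11 (r,kernel):
  L0 @0x13[31] → 0x1E007  P=1,RW=1,US=1,PS=0
  L1 @0x1E[4] → 0x21007  P=1,RW=1,US=1,PS=0
  ✓ 0x21D11  — 2 lookups
#2 VA=0x2817CE0 (r,kernel):
  L0 @0x13[20] → 0x22007  P=1,RW=1,US=1,PS=0
  L1 @0x22[23] → 0x25007  P=1,RW=1,US=1,PS=0
  ✓ 0x25CE0  — 2 lookups

TLB: [["0x2817", "0x25"]]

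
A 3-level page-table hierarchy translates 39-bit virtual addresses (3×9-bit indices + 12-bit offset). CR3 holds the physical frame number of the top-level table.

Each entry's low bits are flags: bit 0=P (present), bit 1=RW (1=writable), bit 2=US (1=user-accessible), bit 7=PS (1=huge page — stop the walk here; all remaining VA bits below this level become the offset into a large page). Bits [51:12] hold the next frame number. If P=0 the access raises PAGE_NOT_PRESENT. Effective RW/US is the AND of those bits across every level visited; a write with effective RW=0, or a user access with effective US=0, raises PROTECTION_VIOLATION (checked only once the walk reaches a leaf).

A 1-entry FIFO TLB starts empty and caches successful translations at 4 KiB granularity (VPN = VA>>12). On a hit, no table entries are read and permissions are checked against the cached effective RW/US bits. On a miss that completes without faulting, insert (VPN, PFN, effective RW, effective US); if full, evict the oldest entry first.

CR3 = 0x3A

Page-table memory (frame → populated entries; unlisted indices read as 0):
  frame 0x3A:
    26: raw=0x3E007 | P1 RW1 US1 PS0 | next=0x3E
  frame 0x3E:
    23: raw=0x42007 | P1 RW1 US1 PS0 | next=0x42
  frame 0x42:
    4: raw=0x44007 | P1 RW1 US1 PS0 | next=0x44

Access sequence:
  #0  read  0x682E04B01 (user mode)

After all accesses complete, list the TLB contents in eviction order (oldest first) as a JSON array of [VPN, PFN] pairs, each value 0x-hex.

Walk each access:
#0 VA=0x682E04B01 (r,user):
  [0] read 0x3A idx=26: raw=0x3E007 flags P=1 W=1 U=1 S=0
  [1] read 0x3E idx=23: raw=0x42007 flags P=1 W=1 U=1 S=0
  [2] read 0x42 idx=4: raw=0x44007 flags P=1 W=1 U=1 S=0
  → PA=0x44B01  (3 entries read)

TLB: [["0x682E04", "0x44"]]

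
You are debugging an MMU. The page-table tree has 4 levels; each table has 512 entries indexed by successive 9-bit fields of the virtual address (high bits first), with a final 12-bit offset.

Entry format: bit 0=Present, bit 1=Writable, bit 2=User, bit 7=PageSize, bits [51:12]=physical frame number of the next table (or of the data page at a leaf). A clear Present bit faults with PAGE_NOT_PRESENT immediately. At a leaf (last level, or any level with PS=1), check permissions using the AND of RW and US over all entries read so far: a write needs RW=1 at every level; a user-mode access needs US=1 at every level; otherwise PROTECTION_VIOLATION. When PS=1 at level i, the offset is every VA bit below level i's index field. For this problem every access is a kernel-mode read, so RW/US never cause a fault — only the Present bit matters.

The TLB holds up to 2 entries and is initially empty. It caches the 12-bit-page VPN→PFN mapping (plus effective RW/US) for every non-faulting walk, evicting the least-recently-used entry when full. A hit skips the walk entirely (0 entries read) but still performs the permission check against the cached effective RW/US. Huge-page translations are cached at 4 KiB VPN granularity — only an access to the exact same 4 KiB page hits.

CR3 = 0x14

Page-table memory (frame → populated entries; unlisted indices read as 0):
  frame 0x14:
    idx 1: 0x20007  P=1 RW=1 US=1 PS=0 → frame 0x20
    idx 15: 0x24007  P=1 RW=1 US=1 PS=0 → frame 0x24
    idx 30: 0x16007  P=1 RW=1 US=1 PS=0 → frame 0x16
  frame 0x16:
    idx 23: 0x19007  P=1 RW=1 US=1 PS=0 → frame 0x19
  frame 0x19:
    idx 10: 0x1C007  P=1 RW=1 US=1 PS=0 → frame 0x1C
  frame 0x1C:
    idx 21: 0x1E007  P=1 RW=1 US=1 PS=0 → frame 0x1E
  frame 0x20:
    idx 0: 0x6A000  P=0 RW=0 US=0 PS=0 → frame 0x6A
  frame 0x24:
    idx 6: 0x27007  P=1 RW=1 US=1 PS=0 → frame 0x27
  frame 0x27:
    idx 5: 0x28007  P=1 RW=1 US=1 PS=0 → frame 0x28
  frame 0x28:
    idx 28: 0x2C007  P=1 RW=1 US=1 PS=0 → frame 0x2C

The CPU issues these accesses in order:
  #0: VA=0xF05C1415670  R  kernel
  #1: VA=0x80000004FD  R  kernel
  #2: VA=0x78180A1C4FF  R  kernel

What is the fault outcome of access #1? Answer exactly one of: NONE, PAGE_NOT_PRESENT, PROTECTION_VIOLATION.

Per-access translation:
#0 VA=0xF05C1415670 (r,kernel):
  [0] read 0x14 idx=30: raw=0x16007 flags P=1 W=1 U=1 S=0
  [1] read 0x16 idx=23: raw=0x19007 flags P=1 W=1 U=1 S=0
  [2] read 0x19 idx=10: raw=0x1C007 flags P=1 W=1 U=1 S=0
  [3] read 0x1C idx=21: raw=0x1E007 flags P=1 W=1 U=1 S=0
  ⇒ phys 0x1E670  [4 reads]
#1 VA=0x80000004FD (r,kernel):
  [0] read 0x14 idx=1: raw=0x20007 flags P=1 W=1 U=1 S=0
  [1] read 0x20 idx=0: raw=0x6A000 flags P=0 W=0 U=0 S=0
  ✗ PAGE_NOT_PRESENT  [2 reads]
#2 VA=0x78180A1C4FF (r,kernel):
  [0] read 0x14 idx=15: raw=0x24007 flags P=1 W=1 U=1 S=0
  [1] read 0x24 idx=6: raw=0x27007 flags P=1 W=1 U=1 S=0
  [2] read 0x27 idx=5: raw=0x28007 flags P=1 W=1 U=1 S=0
  [3] read 0x28 idx=28: raw=0x2C007 flags P=1 W=1 U=1 S=0
  ⇒ phys 0x2C4FF  [4 reads]

Access #1 fault: PAGE_NOT_PRESENT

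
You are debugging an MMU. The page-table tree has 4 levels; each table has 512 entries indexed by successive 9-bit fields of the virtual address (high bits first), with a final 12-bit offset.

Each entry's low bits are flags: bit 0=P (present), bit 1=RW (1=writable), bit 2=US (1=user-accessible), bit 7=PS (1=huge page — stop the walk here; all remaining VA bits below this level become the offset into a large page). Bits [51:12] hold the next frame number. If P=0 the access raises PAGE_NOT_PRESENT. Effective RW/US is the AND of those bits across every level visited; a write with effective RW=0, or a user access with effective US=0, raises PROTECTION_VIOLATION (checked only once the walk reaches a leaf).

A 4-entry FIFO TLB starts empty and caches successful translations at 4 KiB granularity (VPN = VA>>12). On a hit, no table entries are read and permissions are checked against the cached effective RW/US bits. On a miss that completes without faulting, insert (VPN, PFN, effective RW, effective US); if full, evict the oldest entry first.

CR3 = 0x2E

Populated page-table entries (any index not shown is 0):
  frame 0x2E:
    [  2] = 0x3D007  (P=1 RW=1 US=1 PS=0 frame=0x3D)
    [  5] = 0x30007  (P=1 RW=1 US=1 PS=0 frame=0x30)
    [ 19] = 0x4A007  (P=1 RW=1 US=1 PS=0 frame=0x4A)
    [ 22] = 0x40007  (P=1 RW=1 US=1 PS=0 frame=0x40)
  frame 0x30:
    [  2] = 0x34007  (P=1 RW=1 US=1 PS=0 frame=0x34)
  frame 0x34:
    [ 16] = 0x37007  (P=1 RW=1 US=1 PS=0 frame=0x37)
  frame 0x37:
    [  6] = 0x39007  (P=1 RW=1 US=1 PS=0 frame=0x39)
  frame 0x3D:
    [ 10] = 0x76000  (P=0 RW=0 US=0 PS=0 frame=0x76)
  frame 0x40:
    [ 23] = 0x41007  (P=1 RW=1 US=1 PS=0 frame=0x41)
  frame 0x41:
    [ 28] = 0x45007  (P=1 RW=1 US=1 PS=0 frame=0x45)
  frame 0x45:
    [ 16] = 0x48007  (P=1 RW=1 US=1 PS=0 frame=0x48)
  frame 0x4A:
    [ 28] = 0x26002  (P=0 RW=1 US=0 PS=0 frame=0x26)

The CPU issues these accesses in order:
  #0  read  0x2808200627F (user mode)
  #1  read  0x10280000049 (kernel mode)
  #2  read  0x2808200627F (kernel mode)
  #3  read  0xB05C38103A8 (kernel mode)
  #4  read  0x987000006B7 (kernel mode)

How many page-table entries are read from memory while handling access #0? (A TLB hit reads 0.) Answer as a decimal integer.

Trace:
#0 VA=0x2808200627F (r,user):
  lvl0: tbl 0x2E, slot 5 ⇒ 0x30007 (P1/RW1/US1/PS0)
  lvl1: tbl 0x30, slot 2 ⇒ 0x34007 (P1/RW1/US1/PS0)
  lvl2: tbl 0x34, slot 16 ⇒ 0x37007 (P1/RW1/US1/PS0)
  lvl3: tbl 0x37, slot 6 ⇒ 0x39007 (P1/RW1/US1/PS0)
  ⇒ phys 0x3927F  [4 reads]
#1 VA=0x10280000049 (r,kernel):
  lvl0: tbl 0x2E, slot 2 ⇒ 0x3D007 (P1/RW1/US1/PS0)
  lvl1: tbl 0x3D, slot 10 ⇒ 0x76000 (P0/RW0/US0/PS0)
  ✗ PAGE_NOT_PRESENT  [2 reads]
#2 VA=0x2808200627F (r,kernel):
  TLB hit vpn=0x28082006 → PA=0x3927F
#3 VA=0xB05C38103A8 (r,kernel):
  lvl0: tbl 0x2E, slot 22 ⇒ 0x40007 (P1/RW1/US1/PS0)
  lvl1: tbl 0x40, slot 23 ⇒ 0x41007 (P1/RW1/US1/PS0)
  lvl2: tbl 0x41, slot 28 ⇒ 0x45007 (P1/RW1/US1/PS0)
  lvl3: tbl 0x45, slot 16 ⇒ 0x48007 (P1/RW1/US1/PS0)
  ⇒ phys 0x483A8  [4 reads]
#4 VA=0x987000006B7 (r,kernel):
  lvl0: tbl 0x2E, slot 19 ⇒ 0x4A007 (P1/RW1/US1/PS0)
  lvl1: tbl 0x4A, slot 28 ⇒ 0x26002 (P0/RW1/US0/PS0)
  ✗ PAGE_NOT_PRESENT  [2 reads]

Entries read for #0: 4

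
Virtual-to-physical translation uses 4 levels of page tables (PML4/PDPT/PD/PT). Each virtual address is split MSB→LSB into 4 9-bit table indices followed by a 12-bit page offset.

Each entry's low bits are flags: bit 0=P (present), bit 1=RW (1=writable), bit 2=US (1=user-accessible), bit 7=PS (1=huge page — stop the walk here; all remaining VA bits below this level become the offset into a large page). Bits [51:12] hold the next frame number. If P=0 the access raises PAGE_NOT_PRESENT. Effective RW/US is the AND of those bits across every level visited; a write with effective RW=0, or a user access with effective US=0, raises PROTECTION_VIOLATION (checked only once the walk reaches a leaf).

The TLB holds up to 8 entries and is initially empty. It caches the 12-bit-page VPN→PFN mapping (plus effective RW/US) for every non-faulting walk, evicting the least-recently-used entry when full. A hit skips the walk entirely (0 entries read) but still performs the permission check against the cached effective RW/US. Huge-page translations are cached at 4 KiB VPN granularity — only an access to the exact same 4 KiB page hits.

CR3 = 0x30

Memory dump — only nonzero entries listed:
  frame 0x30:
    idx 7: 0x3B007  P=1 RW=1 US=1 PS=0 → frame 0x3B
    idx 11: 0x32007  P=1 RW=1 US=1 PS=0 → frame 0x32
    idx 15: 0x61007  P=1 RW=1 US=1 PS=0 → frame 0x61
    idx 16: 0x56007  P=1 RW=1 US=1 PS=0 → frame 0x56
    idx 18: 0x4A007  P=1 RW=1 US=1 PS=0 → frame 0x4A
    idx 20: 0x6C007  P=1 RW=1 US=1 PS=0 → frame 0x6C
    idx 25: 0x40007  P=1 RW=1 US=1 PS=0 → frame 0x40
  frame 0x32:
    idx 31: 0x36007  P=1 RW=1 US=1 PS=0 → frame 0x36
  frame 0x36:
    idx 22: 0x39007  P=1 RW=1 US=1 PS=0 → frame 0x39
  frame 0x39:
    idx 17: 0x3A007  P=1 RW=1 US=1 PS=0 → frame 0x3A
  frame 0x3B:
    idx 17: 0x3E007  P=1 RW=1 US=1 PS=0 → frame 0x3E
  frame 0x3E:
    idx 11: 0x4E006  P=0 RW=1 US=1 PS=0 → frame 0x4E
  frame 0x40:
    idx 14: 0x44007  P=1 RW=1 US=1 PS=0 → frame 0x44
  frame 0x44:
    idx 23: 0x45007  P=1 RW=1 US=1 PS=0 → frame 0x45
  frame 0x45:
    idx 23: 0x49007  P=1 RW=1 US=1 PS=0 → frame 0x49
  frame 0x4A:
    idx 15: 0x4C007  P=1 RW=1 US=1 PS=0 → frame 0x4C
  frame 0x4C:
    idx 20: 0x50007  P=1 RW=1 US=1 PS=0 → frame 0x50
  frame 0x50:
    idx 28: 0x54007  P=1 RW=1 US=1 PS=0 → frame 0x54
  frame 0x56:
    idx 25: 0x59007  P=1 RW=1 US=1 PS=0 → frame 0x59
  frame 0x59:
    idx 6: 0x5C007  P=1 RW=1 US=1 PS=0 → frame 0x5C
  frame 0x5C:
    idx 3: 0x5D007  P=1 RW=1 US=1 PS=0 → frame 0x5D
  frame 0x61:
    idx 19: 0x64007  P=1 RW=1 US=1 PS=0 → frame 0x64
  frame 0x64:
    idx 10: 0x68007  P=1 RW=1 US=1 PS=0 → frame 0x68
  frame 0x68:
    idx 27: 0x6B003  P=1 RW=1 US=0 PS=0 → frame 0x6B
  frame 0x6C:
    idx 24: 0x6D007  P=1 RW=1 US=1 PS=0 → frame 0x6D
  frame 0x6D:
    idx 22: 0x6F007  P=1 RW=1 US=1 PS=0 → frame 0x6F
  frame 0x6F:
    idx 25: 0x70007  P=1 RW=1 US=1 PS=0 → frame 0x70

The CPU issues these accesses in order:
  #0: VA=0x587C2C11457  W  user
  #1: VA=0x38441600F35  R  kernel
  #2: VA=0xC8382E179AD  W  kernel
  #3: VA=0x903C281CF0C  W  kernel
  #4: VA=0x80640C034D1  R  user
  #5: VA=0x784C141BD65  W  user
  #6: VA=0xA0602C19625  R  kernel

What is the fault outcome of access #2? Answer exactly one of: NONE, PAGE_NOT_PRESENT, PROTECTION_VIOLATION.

Trace:
#0 VA=0x587C2C11457 (w,user):
  L0 @0x30[11] → 0x32007  P=1,RW=1,US=1,PS=0
  L1 @0x32[31] → 0x36007  P=1,RW=1,US=1,PS=0
  L2 @0x36[22] → 0x39007  P=1,RW=1,US=1,PS=0
  L3 @0x39[17] → 0x3A007  P=1,RW=1,US=1,PS=0
  ⇒ phys 0x3A457  [4 reads]
#1 VA=0x38441600F35 (r,kernel):
  L0 @0x30[7] → 0x3B007  P=1,RW=1,US=1,PS=0
  L1 @0x3B[17] → 0x3E007  P=1,RW=1,US=1,PS=0
  L2 @0x3E[11] → 0x4E006  P=0,RW=1,US=1,PS=0
  → PAGE_NOT_PRESENT  (3 entries read)
#2 VA=0xC8382E179AD (w,kernel):
  L0 @0x30[25] → 0x40007  P=1,RW=1,US=1,PS=0
  L1 @0x40[14] → 0x44007  P=1,RW=1,US=1,PS=0
  L2 @0x44[23] → 0x45007  P=1,RW=1,US=1,PS=0
  L3 @0x45[23] → 0x49007  P=1,RW=1,US=1,PS=0
  ⇒ phys 0x499AD  [4 reads]
#3 VA=0x903C281CF0C (w,kernel):
  L0 @0x30[18] → 0x4A007  P=1,RW=1,US=1,PS=0
  L1 @0x4A[15] → 0x4C007  P=1,RW=1,US=1,PS=0
  L2 @0x4C[20] → 0x50007  P=1,RW=1,US=1,PS=0
  L3 @0x50[28] → 0x54007  P=1,RW=1,US=1,PS=0
  ⇒ phys 0x54F0C  [4 reads]
#4 VA=0x80640C034D1 (r,user):
  L0 @0x30[16] → 0x56007  P=1,RW=1,US=1,PS=0
  L1 @0x56[25] → 0x59007  P=1,RW=1,US=1,PS=0
  L2 @0x59[6] → 0x5C007  P=1,RW=1,US=1,PS=0
  L3 @0x5C[3] → 0x5D007  P=1,RW=1,US=1,PS=0
  ⇒ phys 0x5D4D1  [4 reads]
#5 VA=0x784C141BD65 (w,user):
  L0 @0x30[15] → 0x61007  P=1,RW=1,US=1,PS=0
  L1 @0x61[19] → 0x64007  P=1,RW=1,US=1,PS=0
  L2 @0x64[10] → 0x68007  P=1,RW=1,US=1,PS=0
  L3 @0x68[27] → 0x6B003  P=1,RW=1,US=0,PS=0
  → PROTECTION_VIOLATION  (4 entries read)
#6 VA=0xA0602C19625 (r,kernel):
  L0 @0x30[20] → 0x6C007  P=1,RW=1,US=1,PS=0
  L1 @0x6C[24] → 0x6D007  P=1,RW=1,US=1,PS=0
  L2 @0x6D[22] → 0x6F007  P=1,RW=1,US=1,PS=0
  L3 @0x6F[25] → 0x70007  P=1,RW=1,US=1,PS=0
  ⇒ phys 0x70625  [4 reads]

Access #2 fault: NONE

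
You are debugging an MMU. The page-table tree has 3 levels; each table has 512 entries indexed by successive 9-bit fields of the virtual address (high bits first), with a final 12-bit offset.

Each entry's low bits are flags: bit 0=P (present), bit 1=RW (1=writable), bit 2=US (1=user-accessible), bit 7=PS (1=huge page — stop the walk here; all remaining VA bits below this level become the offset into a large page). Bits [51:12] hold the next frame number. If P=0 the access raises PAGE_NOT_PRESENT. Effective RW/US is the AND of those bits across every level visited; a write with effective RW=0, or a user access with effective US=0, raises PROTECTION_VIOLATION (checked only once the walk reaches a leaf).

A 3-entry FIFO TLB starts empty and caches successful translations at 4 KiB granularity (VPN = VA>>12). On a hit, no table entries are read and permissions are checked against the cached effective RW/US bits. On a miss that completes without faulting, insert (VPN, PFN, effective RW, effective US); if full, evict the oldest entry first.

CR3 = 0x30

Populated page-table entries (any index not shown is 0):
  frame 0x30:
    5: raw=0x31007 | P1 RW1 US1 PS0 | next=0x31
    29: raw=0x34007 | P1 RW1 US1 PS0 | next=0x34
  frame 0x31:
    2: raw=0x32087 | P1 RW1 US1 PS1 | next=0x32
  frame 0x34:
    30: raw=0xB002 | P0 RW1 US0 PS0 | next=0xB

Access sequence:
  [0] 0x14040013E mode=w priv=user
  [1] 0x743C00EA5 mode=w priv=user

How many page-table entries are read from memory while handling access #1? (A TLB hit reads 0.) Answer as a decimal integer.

Trace:
#0 VA=0x14040013E (w,user):
  L0 @0x30[5] → 0x31007  P=1,RW=1,US=1,PS=0
  L1 @0x31[2] → 0x32087  P=1,RW=1,US=1,PS=1
  ✓ 0x3213E (huge @L1)  — 2 lookups
#1 VA=0x743C00EA5 (w,user):
  L0 @0x30[29] → 0x34007  P=1,RW=1,US=1,PS=0
  L1 @0x34[30] → 0xB002  P=0,RW=1,US=0,PS=0
  ⇒ fault: PAGE_NOT_PRESENT  — 2 lookups

Entries read for #1: 2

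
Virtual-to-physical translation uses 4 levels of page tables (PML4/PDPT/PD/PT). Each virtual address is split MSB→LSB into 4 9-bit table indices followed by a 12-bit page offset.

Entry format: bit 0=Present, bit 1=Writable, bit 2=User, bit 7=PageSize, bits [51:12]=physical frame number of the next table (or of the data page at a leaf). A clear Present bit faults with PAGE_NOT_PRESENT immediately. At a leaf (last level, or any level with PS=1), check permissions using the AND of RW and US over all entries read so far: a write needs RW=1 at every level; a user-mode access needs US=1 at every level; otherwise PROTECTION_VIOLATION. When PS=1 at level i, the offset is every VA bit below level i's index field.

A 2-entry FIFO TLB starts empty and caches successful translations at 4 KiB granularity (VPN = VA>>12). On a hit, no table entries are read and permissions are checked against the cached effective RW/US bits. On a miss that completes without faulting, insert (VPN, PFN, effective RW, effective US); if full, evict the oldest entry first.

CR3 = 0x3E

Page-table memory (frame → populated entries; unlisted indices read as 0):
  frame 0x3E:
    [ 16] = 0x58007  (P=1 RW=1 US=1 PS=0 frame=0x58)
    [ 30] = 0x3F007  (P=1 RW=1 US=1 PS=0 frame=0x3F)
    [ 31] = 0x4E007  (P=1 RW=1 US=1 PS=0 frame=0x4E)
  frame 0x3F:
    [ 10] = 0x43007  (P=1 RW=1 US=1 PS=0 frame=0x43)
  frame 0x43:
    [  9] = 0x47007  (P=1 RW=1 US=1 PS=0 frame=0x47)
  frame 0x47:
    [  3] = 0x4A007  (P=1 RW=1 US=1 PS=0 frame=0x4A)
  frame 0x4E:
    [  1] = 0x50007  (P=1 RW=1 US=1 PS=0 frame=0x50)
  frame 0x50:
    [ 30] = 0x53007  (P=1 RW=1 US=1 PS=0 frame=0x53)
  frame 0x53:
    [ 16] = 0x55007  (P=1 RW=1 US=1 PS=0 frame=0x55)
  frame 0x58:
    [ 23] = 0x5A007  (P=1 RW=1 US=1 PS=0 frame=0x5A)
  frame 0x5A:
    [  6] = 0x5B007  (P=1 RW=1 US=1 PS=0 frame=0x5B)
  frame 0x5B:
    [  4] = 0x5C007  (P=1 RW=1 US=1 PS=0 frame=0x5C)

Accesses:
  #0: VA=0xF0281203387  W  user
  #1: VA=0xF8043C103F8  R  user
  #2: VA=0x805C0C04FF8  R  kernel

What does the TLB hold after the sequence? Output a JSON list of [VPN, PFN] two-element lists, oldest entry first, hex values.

Walk each access:
#0 VA=0xF0281203387 (w,user):
  [0] read 0x3E idx=30: raw=0x3F007 flags P=1 W=1 U=1 S=0
  [1] read 0x3F idx=10: raw=0x43007 flags P=1 W=1 U=1 S=0
  [2] read 0x43 idx=9: raw=0x47007 flags P=1 W=1 U=1 S=0
  [3] read 0x47 idx=3: raw=0x4A007 flags P=1 W=1 U=1 S=0
  → PA=0x4A387  (4 entries read)
#1 VA=0xF8043C103F8 (r,user):
  [0] read 0x3E idx=31: raw=0x4E007 flags P=1 W=1 U=1 S=0
  [1] read 0x4E idx=1: raw=0x50007 flags P=1 W=1 U=1 S=0
  [2] read 0x50 idx=30: raw=0x53007 flags P=1 W=1 U=1 S=0
  [3] read 0x53 idx=16: raw=0x55007 flags P=1 W=1 U=1 S=0
  → PA=0x553F8  (4 entries read)
#2 VA=0x805C0C04FF8 (r,kernel):
  [0] read 0x3E idx=16: raw=0x58007 flags P=1 W=1 U=1 S=0
  [1] read 0x58 idx=23: raw=0x5A007 flags P=1 W=1 U=1 S=0
  [2] read 0x5A idx=6: raw=0x5B007 flags P=1 W=1 U=1 S=0
  [3] read 0x5B idx=4: raw=0x5C007 flags P=1 W=1 U=1 S=0
  → PA=0x5CFF8  (4 entries read)

TLB: [["0xF8043C10", "0x55"], ["0x805C0C04", "0x5C"]]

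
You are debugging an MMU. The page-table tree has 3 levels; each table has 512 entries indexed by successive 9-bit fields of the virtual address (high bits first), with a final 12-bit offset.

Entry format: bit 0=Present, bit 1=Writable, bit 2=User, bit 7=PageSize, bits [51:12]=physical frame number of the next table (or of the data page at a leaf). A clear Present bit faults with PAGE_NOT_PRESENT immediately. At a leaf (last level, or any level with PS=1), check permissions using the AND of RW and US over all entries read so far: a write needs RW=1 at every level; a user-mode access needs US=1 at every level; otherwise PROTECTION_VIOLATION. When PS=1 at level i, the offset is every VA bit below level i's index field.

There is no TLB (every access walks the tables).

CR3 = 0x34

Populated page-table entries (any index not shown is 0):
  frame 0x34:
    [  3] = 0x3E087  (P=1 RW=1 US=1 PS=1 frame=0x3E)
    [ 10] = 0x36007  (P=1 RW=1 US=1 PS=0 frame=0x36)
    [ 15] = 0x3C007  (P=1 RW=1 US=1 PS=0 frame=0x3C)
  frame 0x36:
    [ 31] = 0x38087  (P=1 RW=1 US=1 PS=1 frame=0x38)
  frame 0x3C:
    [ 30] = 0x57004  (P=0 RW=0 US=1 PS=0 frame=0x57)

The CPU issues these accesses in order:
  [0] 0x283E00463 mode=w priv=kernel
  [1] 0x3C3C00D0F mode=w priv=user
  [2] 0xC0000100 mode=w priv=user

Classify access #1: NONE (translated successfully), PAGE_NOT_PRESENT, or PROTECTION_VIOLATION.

Walk each access:
#0 VA=0x283E00463 (w,kernel):
  L0: frame=0x34 idx=10 entry=0x36007 [P=1 RW=1 US=1 PS=0]
  L1: frame=0x36 idx=31 entry=0x38087 [P=1 RW=1 US=1 PS=1]
  → PA=0x38463 (huge @L1)  (2 entries read)
#1 VA=0x3C3C00D0F (w,user):
  L0: frame=0x34 idx=15 entry=0x3C007 [P=1 RW=1 US=1 PS=0]
  L1: frame=0x3C idx=30 entry=0x57004 [P=0 RW=0 US=1 PS=0]
  → PAGE_NOT_PRESENT  (2 entries read)
#2 VA=0xC0000100 (w,user):
  L0: frame=0x34 idx=3 entry=0x3E087 [P=1 RW=1 US=1 PS=1]
  → PA=0x3E100 (huge @L0)  (1 entries read)

Access #1 fault: PAGE_NOT_PRESENT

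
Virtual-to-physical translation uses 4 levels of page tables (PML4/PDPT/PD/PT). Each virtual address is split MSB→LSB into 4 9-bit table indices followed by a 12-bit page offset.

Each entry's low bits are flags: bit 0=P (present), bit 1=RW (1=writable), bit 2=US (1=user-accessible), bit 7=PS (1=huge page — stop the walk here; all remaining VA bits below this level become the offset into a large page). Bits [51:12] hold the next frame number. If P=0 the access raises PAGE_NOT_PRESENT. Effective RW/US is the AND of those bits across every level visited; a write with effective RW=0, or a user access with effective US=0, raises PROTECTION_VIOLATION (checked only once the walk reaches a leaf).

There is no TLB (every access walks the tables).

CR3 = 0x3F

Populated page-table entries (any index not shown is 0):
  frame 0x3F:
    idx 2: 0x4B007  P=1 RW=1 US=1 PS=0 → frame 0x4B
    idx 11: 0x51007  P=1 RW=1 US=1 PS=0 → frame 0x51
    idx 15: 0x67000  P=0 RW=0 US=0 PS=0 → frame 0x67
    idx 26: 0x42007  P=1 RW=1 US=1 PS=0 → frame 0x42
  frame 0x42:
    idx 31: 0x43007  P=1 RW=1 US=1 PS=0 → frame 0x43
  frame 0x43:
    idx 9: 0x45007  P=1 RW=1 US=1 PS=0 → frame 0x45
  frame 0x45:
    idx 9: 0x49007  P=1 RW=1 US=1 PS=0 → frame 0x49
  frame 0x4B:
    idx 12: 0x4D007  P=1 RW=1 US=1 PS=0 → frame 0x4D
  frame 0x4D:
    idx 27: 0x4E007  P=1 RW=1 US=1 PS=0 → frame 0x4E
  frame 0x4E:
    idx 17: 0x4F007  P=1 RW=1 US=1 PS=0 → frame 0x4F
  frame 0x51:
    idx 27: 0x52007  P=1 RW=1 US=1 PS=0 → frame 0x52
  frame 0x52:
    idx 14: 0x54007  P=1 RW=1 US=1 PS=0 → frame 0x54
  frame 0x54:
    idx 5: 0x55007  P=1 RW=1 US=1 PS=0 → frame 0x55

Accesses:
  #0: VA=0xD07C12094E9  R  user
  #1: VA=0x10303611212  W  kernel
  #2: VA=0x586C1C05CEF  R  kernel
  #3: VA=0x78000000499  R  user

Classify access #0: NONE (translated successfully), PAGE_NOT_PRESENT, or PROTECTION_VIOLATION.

Per-access translation:
#0 VA=0xD07C12094E9 (r,user):
  lvl0: tbl 0x3F, slot 26 ⇒ 0x42007 (P1/RW1/US1/PS0)
  lvl1: tbl 0x42, slot 31 ⇒ 0x43007 (P1/RW1/US1/PS0)
  lvl2: tbl 0x43, slot 9 ⇒ 0x45007 (P1/RW1/US1/PS0)
  lvl3: tbl 0x45, slot 9 ⇒ 0x49007 (P1/RW1/US1/PS0)
  ✓ 0x494E9  — 4 lookups
#1 VA=0x10303611212 (w,kernel):
  lvl0: tbl 0x3F, slot 2 ⇒ 0x4B007 (P1/RW1/US1/PS0)
  lvl1: tbl 0x4B, slot 12 ⇒ 0x4D007 (P1/RW1/US1/PS0)
  lvl2: tbl 0x4D, slot 27 ⇒ 0x4E007 (P1/RW1/US1/PS0)
  lvl3: tbl 0x4E, slot 17 ⇒ 0x4F007 (P1/RW1/US1/PS0)
  ✓ 0x4F212  — 4 lookups
#2 VA=0x586C1C05CEF (r,kernel):
  lvl0: tbl 0x3F, slot 11 ⇒ 0x51007 (P1/RW1/US1/PS0)
  lvl1: tbl 0x51, slot 27 ⇒ 0x52007 (P1/RW1/US1/PS0)
  lvl2: tbl 0x52, slot 14 ⇒ 0x54007 (P1/RW1/US1/PS0)
  lvl3: tbl 0x54, slot 5 ⇒ 0x55007 (P1/RW1/US1/PS0)
  ✓ 0x55CEF  — 4 lookups
#3 VA=0x78000000499 (r,user):
  lvl0: tbl 0x3F, slot 15 ⇒ 0x67000 (P0/RW0/US0/PS0)
  ✗ PAGE_NOT_PRESENT  [1 reads]

Access #0 fault: NONE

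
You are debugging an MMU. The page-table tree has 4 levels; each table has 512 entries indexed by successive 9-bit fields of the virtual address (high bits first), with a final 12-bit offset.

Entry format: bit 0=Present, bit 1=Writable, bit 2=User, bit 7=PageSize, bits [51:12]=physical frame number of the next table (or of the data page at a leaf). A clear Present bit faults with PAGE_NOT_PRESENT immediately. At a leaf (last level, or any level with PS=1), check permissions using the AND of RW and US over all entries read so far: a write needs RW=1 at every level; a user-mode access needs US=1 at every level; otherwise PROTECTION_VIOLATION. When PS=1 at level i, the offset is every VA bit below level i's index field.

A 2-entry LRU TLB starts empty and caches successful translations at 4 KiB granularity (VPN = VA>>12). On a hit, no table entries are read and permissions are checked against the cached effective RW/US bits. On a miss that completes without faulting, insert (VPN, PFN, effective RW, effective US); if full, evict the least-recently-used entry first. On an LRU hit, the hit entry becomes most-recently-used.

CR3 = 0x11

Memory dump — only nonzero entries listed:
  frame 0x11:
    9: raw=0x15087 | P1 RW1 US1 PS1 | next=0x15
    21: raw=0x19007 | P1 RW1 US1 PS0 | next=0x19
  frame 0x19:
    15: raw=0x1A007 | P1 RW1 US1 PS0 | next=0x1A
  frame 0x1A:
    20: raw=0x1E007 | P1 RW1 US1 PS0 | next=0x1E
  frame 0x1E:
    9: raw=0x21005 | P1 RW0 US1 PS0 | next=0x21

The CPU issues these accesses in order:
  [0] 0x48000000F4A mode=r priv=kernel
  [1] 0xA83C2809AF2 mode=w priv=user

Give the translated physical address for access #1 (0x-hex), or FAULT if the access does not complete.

Per-access translation:
#0 VA=0x48000000F4A (r,kernel):
  lvl0: tbl 0x11, slot 9 ⇒ 0x15087 (P1/RW1/US1/PS1)
  ⇒ phys 0x15F4A (huge @L0)  [1 reads]
#1 VA=0xA83C2809AF2 (w,user):
  lvl0: tbl 0x11, slot 21 ⇒ 0x19007 (P1/RW1/US1/PS0)
  lvl1: tbl 0x19, slot 15 ⇒ 0x1A007 (P1/RW1/US1/PS0)
  lvl2: tbl 0x1A, slot 20 ⇒ 0x1E007 (P1/RW1/US1/PS0)
  lvl3: tbl 0x1E, slot 9 ⇒ 0x21005 (P1/RW0/US1/PS0)
  ⇒ fault: PROTECTION_VIOLATION  — 4 lookups

Access #1 PA: FAULT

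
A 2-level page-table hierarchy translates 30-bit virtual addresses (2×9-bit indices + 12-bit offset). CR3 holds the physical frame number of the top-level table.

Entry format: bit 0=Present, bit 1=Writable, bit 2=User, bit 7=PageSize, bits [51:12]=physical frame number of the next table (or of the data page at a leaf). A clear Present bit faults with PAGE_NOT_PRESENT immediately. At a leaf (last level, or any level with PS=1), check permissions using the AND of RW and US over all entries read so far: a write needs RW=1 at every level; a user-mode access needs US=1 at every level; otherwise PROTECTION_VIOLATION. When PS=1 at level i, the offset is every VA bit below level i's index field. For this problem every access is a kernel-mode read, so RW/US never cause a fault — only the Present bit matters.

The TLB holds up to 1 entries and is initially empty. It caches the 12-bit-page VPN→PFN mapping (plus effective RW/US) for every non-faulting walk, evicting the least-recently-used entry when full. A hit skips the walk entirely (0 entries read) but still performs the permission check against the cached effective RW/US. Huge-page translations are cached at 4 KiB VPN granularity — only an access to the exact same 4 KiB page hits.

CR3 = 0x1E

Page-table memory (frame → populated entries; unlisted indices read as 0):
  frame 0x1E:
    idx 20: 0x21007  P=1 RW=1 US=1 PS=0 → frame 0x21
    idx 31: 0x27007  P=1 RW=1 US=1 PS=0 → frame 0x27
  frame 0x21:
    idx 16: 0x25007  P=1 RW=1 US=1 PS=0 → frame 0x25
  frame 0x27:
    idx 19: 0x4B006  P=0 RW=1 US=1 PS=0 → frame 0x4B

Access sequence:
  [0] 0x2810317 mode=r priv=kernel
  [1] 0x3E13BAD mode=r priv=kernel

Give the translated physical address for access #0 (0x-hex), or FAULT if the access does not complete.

Per-access translation:
#0 VA=0x2810317 (r,kernel):
  L0 @0x1E[20] → 0x21007  P=1,RW=1,US=1,PS=0
  L1 @0x21[16] → 0x25007  P=1,RW=1,US=1,PS=0
  ✓ 0x25317  — 2 lookups
#1 VA=0x3E13BAD (r,kernel):
  L0 @0x1E[31] → 0x27007  P=1,RW=1,US=1,PS=0
  L1 @0x27[19] → 0x4B006  P=0,RW=1,US=1,PS=0
  ✗ PAGE_NOT_PRESENT  [2 reads]

Access #0 PA: 0x25317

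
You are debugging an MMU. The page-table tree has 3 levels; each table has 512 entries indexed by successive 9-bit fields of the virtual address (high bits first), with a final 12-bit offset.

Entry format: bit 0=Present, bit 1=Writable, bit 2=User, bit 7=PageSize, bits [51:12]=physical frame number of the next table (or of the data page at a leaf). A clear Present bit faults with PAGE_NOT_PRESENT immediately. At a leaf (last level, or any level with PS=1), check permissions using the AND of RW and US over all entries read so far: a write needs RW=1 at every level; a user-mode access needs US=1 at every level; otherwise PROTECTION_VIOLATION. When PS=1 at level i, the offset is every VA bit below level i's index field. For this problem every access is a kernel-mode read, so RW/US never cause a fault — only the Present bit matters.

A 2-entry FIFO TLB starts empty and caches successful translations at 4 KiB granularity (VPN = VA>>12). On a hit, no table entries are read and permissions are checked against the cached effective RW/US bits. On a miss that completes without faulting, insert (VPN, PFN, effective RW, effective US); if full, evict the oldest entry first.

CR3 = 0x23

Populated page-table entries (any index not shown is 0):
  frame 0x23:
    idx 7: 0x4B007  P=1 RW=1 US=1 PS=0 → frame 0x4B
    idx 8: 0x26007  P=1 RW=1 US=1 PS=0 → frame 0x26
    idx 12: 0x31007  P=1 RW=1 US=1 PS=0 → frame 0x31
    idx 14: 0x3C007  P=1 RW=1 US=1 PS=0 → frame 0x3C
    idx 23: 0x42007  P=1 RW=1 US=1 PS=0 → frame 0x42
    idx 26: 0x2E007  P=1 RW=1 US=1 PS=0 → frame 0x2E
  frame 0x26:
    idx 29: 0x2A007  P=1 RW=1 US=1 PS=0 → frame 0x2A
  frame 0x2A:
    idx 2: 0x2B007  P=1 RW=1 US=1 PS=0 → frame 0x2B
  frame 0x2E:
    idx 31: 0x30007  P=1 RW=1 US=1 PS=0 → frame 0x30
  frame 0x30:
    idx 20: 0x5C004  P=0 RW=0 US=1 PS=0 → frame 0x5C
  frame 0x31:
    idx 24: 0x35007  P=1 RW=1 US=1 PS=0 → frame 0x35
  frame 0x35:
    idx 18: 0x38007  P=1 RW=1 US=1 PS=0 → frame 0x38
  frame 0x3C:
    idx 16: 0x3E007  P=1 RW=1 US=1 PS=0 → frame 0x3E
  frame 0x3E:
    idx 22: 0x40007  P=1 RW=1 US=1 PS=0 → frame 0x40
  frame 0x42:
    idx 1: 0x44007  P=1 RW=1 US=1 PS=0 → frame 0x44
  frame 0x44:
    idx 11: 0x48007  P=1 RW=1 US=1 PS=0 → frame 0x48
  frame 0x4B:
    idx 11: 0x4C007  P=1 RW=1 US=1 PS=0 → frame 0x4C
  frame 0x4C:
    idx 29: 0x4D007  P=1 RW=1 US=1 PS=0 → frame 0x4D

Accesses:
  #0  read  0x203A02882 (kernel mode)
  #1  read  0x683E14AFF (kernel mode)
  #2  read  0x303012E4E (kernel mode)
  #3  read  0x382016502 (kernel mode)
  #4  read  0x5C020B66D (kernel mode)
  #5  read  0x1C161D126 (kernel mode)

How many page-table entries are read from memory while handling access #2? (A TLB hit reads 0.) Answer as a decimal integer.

Walk each access:
#0 VA=0x203A02882 (r,kernel):
  L0 @0x23[8] → 0x26007  P=1,RW=1,US=1,PS=0
  L1 @0x26[29] → 0x2A007  P=1,RW=1,US=1,PS=0
  L2 @0x2A[2] → 0x2B007  P=1,RW=1,US=1,PS=0
  ⇒ phys 0x2B882  [3 reads]
#1 VA=0x683E14AFF (r,kernel):
  L0 @0x23[26] → 0x2E007  P=1,RW=1,US=1,PS=0
  L1 @0x2E[31] → 0x30007  P=1,RW=1,US=1,PS=0
  L2 @0x30[20] → 0x5C004  P=0,RW=0,US=1,PS=0
  → PAGE_NOT_PRESENT  (3 entries read)
#2 VA=0x303012E4E (r,kernel):
  L0 @0x23[12] → 0x31007  P=1,RW=1,US=1,PS=0
  L1 @0x31[24] → 0x35007  P=1,RW=1,US=1,PS=0
  L2 @0x35[18] → 0x38007  P=1,RW=1,US=1,PS=0
  ⇒ phys 0x38E4E  [3 reads]
#3 VA=0x382016502 (r,kernel):
  L0 @0x23[14] → 0x3C007  P=1,RW=1,US=1,PS=0
  L1 @0x3C[16] → 0x3E007  P=1,RW=1,US=1,PS=0
  L2 @0x3E[22] → 0x40007  P=1,RW=1,US=1,PS=0
  ⇒ phys 0x40502  [3 reads]
#4 VA=0x5C020B66D (r,kernel):
  L0 @0x23[23] → 0x42007  P=1,RW=1,US=1,PS=0
  L1 @0x42[1] → 0x44007  P=1,RW=1,US=1,PS=0
  L2 @0x44[11] → 0x48007  P=1,RW=1,US=1,PS=0
  ⇒ phys 0x4866D  [3 reads]
#5 VA=0x1C161D126 (r,kernel):
  L0 @0x23[7] → 0x4B007  P=1,RW=1,US=1,PS=0
  L1 @0x4B[11] → 0x4C007  P=1,RW=1,US=1,PS=0
  L2 @0x4C[29] → 0x4D007  P=1,RW=1,US=1,PS=0
  ⇒ phys 0x4D126  [3 reads]

Entries read for #2: 3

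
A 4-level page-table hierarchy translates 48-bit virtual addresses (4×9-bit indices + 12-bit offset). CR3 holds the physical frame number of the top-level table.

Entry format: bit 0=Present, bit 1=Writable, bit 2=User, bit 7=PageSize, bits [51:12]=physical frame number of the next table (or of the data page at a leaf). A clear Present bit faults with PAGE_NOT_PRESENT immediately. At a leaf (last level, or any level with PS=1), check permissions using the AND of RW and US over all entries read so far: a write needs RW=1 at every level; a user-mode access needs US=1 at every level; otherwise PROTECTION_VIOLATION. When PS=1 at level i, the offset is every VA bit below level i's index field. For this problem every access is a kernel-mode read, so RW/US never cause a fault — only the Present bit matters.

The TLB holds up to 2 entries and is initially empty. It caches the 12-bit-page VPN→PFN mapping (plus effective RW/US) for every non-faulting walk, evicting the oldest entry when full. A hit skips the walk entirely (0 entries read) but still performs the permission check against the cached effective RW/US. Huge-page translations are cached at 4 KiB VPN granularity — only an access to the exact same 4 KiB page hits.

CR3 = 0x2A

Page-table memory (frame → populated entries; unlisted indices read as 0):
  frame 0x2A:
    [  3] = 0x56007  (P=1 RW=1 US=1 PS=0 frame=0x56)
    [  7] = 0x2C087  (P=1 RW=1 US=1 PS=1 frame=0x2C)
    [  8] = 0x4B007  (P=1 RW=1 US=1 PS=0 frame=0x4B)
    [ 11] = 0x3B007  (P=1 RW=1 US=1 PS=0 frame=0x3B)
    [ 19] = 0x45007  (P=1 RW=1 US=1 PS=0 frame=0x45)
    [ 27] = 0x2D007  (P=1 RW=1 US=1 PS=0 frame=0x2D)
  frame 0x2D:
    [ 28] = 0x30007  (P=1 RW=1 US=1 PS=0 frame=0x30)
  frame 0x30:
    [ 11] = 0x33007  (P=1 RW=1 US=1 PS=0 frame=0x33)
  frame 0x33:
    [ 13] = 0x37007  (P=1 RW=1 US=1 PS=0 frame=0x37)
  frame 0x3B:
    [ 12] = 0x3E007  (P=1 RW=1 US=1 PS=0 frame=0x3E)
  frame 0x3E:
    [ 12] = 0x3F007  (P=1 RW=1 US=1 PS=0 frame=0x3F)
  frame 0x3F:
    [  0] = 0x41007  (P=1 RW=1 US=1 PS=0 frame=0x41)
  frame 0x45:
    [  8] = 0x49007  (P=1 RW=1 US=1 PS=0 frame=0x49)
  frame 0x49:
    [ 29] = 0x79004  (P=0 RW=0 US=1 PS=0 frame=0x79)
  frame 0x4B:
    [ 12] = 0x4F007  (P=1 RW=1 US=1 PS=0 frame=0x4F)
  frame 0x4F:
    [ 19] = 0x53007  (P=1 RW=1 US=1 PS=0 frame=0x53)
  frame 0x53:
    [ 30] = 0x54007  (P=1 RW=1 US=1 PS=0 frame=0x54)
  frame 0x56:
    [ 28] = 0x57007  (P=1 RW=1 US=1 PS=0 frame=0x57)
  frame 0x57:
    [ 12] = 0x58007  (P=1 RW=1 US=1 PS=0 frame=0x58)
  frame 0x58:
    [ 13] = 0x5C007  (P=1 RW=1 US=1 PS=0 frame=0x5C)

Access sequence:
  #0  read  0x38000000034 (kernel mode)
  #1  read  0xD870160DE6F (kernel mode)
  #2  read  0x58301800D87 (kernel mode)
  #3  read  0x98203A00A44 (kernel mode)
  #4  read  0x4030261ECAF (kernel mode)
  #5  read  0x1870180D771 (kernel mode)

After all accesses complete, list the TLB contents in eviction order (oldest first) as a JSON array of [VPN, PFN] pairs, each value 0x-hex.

Walk each access:
#0 VA=0x38000000034 (r,kernel):
  L0: frame=0x2A idx=7 entry=0x2C087 [P=1 RW=1 US=1 PS=1]
  ⇒ phys 0x2C034 (huge @L0)  [1 reads]
#1 VA=0xD870160DE6F (r,kernel):
  L0: frame=0x2A idx=27 entry=0x2D007 [P=1 RW=1 US=1 PS=0]
  L1: frame=0x2D idx=28 entry=0x30007 [P=1 RW=1 US=1 PS=0]
  L2: frame=0x30 idx=11 entry=0x33007 [P=1 RW=1 US=1 PS=0]
  L3: frame=0x33 idx=13 entry=0x37007 [P=1 RW=1 US=1 PS=0]
  ⇒ phys 0x37E6F  [4 reads]
#2 VA=0x58301800D87 (r,kernel):
  L0: frame=0x2A idx=11 entry=0x3B007 [P=1 RW=1 US=1 PS=0]
  L1: frame=0x3B idx=12 entry=0x3E007 [P=1 RW=1 US=1 PS=0]
  L2: frame=0x3E idx=12 entry=0x3F007 [P=1 RW=1 US=1 PS=0]
  L3: frame=0x3F idx=0 entry=0x41007 [P=1 RW=1 US=1 PS=0]
  ⇒ phys 0x41D87  [4 reads]
#3 VA=0x98203A00A44 (r,kernel):
  L0: frame=0x2A idx=19 entry=0x45007 [P=1 RW=1 US=1 PS=0]
  L1: frame=0x45 idx=8 entry=0x49007 [P=1 RW=1 US=1 PS=0]
  L2: frame=0x49 idx=29 entry=0x79004 [P=0 RW=0 US=1 PS=0]
  ✗ PAGE_NOT_PRESENT  [3 reads]
#4 VA=0x4030261ECAF (r,kernel):
  L0: frame=0x2A idx=8 entry=0x4B007 [P=1 RW=1 US=1 PS=0]
  L1: frame=0x4B idx=12 entry=0x4F007 [P=1 RW=1 US=1 PS=0]
  L2: frame=0x4F idx=19 entry=0x53007 [P=1 RW=1 US=1 PS=0]
  L3: frame=0x53 idx=30 entry=0x54007 [P=1 RW=1 US=1 PS=0]
  ⇒ phys 0x54CAF  [4 reads]
#5 VA=0x1870180D771 (r,kernel):
  L0: frame=0x2A idx=3 entry=0x56007 [P=1 RW=1 US=1 PS=0]
  L1: frame=0x56 idx=28 entry=0x57007 [P=1 RW=1 US=1 PS=0]
  L2: frame=0x57 idx=12 entry=0x58007 [P=1 RW=1 US=1 PS=0]
  L3: frame=0x58 idx=13 entry=0x5C007 [P=1 RW=1 US=1 PS=0]
  ⇒ phys 0x5C771  [4 reads]

TLB: [["0x4030261E", "0x54"], ["0x1870180D", "0x5C"]]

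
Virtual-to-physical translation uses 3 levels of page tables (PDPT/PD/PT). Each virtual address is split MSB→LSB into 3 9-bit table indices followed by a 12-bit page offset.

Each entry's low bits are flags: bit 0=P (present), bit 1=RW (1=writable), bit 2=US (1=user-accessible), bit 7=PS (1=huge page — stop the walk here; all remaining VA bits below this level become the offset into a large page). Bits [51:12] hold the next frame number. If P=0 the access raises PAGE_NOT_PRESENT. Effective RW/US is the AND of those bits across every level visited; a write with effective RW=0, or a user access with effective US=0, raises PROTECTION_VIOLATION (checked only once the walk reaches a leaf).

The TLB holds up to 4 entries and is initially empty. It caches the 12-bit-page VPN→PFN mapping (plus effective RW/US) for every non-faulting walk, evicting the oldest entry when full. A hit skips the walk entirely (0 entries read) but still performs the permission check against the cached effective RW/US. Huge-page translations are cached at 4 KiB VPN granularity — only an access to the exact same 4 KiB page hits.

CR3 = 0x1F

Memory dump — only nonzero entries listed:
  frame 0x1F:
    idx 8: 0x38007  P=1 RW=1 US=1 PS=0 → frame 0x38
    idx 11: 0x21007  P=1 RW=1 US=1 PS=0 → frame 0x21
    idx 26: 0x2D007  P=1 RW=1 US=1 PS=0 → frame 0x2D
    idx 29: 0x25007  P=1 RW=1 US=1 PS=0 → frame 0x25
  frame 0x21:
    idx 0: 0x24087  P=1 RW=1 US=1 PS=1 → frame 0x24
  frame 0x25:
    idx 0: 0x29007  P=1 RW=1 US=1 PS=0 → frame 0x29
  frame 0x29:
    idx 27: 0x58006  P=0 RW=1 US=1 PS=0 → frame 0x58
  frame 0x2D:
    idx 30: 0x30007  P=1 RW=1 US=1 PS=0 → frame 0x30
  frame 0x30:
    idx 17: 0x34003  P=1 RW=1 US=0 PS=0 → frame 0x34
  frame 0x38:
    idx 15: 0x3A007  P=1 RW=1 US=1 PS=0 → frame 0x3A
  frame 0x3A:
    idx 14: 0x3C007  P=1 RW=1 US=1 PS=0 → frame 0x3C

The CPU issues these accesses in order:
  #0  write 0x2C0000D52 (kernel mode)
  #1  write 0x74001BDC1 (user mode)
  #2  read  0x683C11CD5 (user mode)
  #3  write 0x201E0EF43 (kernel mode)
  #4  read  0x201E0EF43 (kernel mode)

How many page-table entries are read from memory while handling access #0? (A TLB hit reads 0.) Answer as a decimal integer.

Walk each access:
#0 VA=0x2C0000D52 (w,kernel):
  L0 @0x1F[11] → 0x21007  P=1,RW=1,US=1,PS=0
  L1 @0x21[0] → 0x24087  P=1,RW=1,US=1,PS=1
  ⇒ phys 0x24D52 (huge @L1)  [2 reads]
#1 VA=0x74001BDC1 (w,user):
  L0 @0x1F[29] → 0x25007  P=1,RW=1,US=1,PS=0
  L1 @0x25[0] → 0x29007  P=1,RW=1,US=1,PS=0
  L2 @0x29[27] → 0x58006  P=0,RW=1,US=1,PS=0
  ✗ PAGE_NOT_PRESENT  [3 reads]
#2 VA=0x683C11CD5 (r,user):
  L0 @0x1F[26] → 0x2D007  P=1,RW=1,US=1,PS=0
  L1 @0x2D[30] → 0x30007  P=1,RW=1,US=1,PS=0
  L2 @0x30[17] → 0x34003  P=1,RW=1,US=0,PS=0
  ✗ PROTECTION_VIOLATION  [3 reads]
#3 VA=0x201E0EF43 (w,kernel):
  L0 @0x1F[8] → 0x38007  P=1,RW=1,US=1,PS=0
  L1 @0x38[15] → 0x3A007  P=1,RW=1,US=1,PS=0
  L2 @0x3A[14] → 0x3C007  P=1,RW=1,US=1,PS=0
  ⇒ phys 0x3CF43  [3 reads]
#4 VA=0x201E0EF43 (r,kernel):
  TLB hit vpn=0x201E0E → PA=0x3CF43

Entries read for #0: 2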